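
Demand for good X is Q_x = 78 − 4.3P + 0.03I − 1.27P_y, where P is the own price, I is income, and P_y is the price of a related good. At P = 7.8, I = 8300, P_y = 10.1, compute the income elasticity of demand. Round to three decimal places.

First evaluate Q_x: 78 − 4.3(7.8) + 0.03(8300) − 1.27(10.1) = 78 − 33.54 + 249 − 12.827 = 280.633.
∂Q_x/∂I = +0.03, so E_I = 0.03·(8300/280.633) ≈ 0.887.
E_I ∈ (0,1): normal good (necessity).

0.887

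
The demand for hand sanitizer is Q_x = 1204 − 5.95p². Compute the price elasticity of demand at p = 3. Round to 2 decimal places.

At p = 3, Q_x = 1150.45.
dQ_x/dp = −2·5.95·p = −35.7.
Point elasticity E = (dQ_x/dp)·(p/Q_x) = -35.7 × 3/1150.45 ≈ -0.09.
|E| < 1, so demand is inelastic at this price.

-0.09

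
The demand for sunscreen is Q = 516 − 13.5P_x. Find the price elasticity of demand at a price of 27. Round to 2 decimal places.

At P_x = 27, Q = 151.5.
dQ/dP_x = −13.5.
Point elasticity E = (dQ/dP_x)·(P_x/Q) = -13.5 × 27/151.5 ≈ -2.41.
|E| > 1, so demand is elastic at this price.

-2.41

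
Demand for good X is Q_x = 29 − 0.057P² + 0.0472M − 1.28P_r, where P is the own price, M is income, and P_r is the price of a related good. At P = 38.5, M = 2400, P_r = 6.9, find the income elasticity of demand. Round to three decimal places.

2.314

First evaluate Q_x: 29 − 0.057(38.5)² + 0.0472(2400) − 1.28(6.9) = 29 − 84.4883 + 113.28 − 8.832 = 48.9598.
∂Q_x/∂M = +0.0472, so E_I = 0.0472·(2400/48.9598) ≈ 2.314.
E_I > 1: normal good (luxury).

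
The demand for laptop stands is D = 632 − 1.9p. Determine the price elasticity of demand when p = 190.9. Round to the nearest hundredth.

At p = 190.9, D = 269.29.
dD/dp = −1.9.
Point elasticity E = (dD/dp)·(p/D) = -1.9 × 190.9/269.29 ≈ -1.35.
|E| > 1, so demand is elastic at this price.

-1.35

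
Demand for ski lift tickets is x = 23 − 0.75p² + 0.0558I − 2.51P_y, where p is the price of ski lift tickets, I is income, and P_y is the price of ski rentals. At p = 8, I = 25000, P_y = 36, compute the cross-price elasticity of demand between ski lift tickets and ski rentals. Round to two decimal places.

Substituting, x = 23 − 0.75(8)² + 0.0558(25000) − 2.51(36) = 23 − 48 + 1395 − 90.36 = 1279.64.
∂x/∂P_y = −2.51, so E_xy = -2.51·(36/1279.64) ≈ -0.07.
E_xy < 0: the goods are complements.

-0.07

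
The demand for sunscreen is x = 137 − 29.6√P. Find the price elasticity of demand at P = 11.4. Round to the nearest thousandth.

At P = 11.4, x = 37.0589.
dx/dP = −29.6/(2√P) = −29.6/(2·3.3764).
Point elasticity E = (dx/dP)·(P/x) = -4.3834 × 11.4/37.0589 ≈ -1.348.
|E| > 1, so demand is elastic at this price.

-1.348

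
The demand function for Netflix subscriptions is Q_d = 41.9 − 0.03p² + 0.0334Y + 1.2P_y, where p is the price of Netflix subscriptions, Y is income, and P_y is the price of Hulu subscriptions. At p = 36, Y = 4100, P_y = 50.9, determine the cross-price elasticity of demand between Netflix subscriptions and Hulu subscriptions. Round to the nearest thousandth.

First evaluate Q_d: 41.9 − 0.03(36)² + 0.0334(4100) + 1.2(50.9) = 41.9 − 38.88 + 136.94 + 61.08 = 201.04.
∂Q_d/∂P_y = +1.2, so E_xy = 1.2·(50.9/201.04) ≈ 0.304.
E_xy > 0: the goods are substitutes.

0.304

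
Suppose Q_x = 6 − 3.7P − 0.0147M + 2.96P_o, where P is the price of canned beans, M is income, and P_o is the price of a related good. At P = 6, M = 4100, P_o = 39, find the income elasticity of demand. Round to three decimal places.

Q_x = 6 − 3.7(6) − 0.0147(4100) + 2.96(39) = 6 − 22.2 − 60.27 + 115.44 = 38.97.
∂Q_x/∂M = −0.0147, so E_I = -0.0147·(4100/38.97) ≈ -1.547.
E_I < 0: inferior good.

-1.547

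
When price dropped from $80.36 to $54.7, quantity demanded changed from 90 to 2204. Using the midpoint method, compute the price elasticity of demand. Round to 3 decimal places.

-4.850

%ΔQ = (2204 − 90)/[(90 + 2204)/2] = 2114/1147 ≈ 1.8431.
%ΔP = (54.7 − 80.36)/[(80.36 + 54.7)/2] = -25.66/67.53 ≈ -0.3800.
Arc elasticity E = %ΔQ/%ΔP ≈ 1.8431/-0.3800 ≈ -4.850.
|E| > 1: demand is elastic over this range.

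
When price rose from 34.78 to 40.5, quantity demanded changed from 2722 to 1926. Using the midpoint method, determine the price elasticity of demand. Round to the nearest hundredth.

-2.25

%ΔQ = (1926 − 2722)/[(2722 + 1926)/2] = -796/2324 ≈ -0.3425.
%ΔP = (40.5 − 34.78)/[(34.78 + 40.5)/2] = 5.72/37.64 ≈ 0.1520.
Arc elasticity E = %ΔQ/%ΔP ≈ -0.3425/0.1520 ≈ -2.25.
|E| > 1: demand is elastic over this range.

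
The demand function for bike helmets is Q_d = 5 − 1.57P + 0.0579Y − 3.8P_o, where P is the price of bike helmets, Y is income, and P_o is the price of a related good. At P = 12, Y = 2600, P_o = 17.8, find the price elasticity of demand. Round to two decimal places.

-0.27

Q_d = 5 − 1.57(12) + 0.0579(2600) − 3.8(17.8) = 5 − 18.84 + 150.54 − 67.64 = 69.06.
∂Q_d/∂P = −1.57, so E_p = (−1.57)·(12/69.06) ≈ -0.27.
|E_p| < 1: demand is inelastic.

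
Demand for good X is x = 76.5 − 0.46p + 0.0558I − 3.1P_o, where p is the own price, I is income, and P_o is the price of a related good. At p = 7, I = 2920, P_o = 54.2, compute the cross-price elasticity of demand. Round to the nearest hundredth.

Evaluating quantity at (p, I, P_o) gives x = 76.5 − 0.46(7) + 0.0558(2920) − 3.1(54.2) = 76.5 − 3.22 + 162.936 − 168.02 = 68.196.
∂x/∂P_o = −3.1, so E_xy = -3.1·(54.2/68.196) ≈ -2.46.
E_xy < 0: the goods are complements.

-2.46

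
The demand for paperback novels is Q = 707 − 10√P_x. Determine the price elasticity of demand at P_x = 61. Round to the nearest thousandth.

At P_x = 61, Q = 628.8975.
dQ/dP_x = −10/(2√P_x) = −10/(2·7.8102).
Point elasticity E = (dQ/dP_x)·(P_x/Q) = -0.6402 × 61/628.8975 ≈ -0.062.
|E| < 1, so demand is inelastic at this price.

-0.062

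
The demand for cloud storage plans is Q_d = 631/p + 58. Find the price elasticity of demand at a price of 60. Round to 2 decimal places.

At p = 60, Q_d = 68.5167.
dQ_d/dp = −631/p² = −0.1753.
Point elasticity E = (dQ_d/dp)·(p/Q_d) = -0.1753 × 60/68.5167 ≈ -0.15.
|E| < 1, so demand is inelastic at this price.

-0.15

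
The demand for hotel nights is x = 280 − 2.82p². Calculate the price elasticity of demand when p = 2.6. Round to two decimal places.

-0.15

At p = 2.6, x = 260.9368.
dx/dp = −2·2.82·p = −14.664.
Point elasticity E = (dx/dp)·(p/x) = -14.664 × 2.6/260.9368 ≈ -0.15.
|E| < 1, so demand is inelastic at this price.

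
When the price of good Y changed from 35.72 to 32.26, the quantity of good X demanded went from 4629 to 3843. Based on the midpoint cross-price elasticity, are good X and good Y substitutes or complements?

%ΔQ_x = (3843 − 4629)/[(4629+3843)/2] = -786/4236 ≈ -0.1856.
%ΔP_y = (32.26 − 35.72)/[(35.72+32.26)/2] ≈ -0.1018.
E_xy = -0.1856/-0.1018 ≈ 1.823.
E_xy > 0, so the goods are substitutes.

substitutes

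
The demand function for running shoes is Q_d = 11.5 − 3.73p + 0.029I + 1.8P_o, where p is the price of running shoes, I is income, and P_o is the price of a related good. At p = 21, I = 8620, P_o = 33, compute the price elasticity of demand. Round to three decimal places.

-0.323

At the given point, Q_d = 11.5 − 3.73(21) + 0.029(8620) + 1.8(33) = 11.5 − 78.33 + 249.98 + 59.4 = 242.55.
∂Q_d/∂p = −3.73, so E_p = (−3.73)·(21/242.55) ≈ -0.323.
|E_p| < 1: demand is inelastic.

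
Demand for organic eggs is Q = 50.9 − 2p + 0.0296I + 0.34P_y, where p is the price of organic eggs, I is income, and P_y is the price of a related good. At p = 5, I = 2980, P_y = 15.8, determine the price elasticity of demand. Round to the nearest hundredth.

At the given point, Q = 50.9 − 2(5) + 0.0296(2980) + 0.34(15.8) = 50.9 − 10 + 88.208 + 5.372 = 134.48.
∂Q/∂p = −2, so E_p = (−2)·(5/134.48) ≈ -0.07.
|E_p| < 1: demand is inelastic.

-0.07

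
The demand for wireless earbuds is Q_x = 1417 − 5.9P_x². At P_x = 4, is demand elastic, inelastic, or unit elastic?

inelastic

At P_x = 4, Q_x = 1322.6.
dQ_x/dP_x = −2·5.9·P_x = −47.2.
Point elasticity E = (dQ_x/dP_x)·(P_x/Q_x) = -47.2 × 4/1322.6 ≈ -0.143.
|E| ≈ 0.143 < 1, so demand is inelastic.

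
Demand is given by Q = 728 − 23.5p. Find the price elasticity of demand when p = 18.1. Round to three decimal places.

At p = 18.1, Q = 302.65.
dQ/dp = −23.5.
Point elasticity E = (dQ/dp)·(p/Q) = -23.5 × 18.1/302.65 ≈ -1.405.
|E| > 1, so demand is elastic at this price.

-1.405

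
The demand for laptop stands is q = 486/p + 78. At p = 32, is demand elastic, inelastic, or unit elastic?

inelastic

At p = 32, q = 93.1875.
dq/dp = −486/p² = −0.4746.
Point elasticity E = (dq/dp)·(p/q) = -0.4746 × 32/93.1875 ≈ -0.163.
|E| ≈ 0.163 < 1, so demand is inelastic.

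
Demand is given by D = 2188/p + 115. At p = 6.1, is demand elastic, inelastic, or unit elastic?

At p = 6.1, D = 473.6885.
dD/dp = −2188/p² = −58.8014.
Point elasticity E = (dD/dp)·(p/D) = -58.8014 × 6.1/473.6885 ≈ -0.757.
|E| ≈ 0.757 < 1, so demand is inelastic.

inelastic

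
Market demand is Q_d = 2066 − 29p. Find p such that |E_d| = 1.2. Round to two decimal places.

Set −bp/(a − bp) = −1.2 ⇒ bp = 1.2(a − bp) ⇒ bp(1+1.2) = 1.2·a.
p = 1.2·2066/(29·2.2) ≈ 38.86.

38.86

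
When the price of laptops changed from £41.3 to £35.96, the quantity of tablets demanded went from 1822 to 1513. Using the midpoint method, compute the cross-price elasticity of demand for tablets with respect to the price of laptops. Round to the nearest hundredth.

%ΔQ_x = (1513 − 1822)/[(1822+1513)/2] = -309/1667.5 ≈ -0.1853.
%ΔP_y = (35.96 − 41.3)/[(41.3+35.96)/2] ≈ -0.1382.
E_xy = -0.1853/-0.1382 ≈ 1.34.
E_xy > 0, so tablets and laptops are substitutes.

1.34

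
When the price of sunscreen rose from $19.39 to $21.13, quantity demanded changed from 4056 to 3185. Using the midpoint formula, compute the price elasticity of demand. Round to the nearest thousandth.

-2.801

%ΔQ = (3185 − 4056)/[(4056 + 3185)/2] = -871/3620.5 ≈ -0.2406.
%Δp = (21.13 − 19.39)/[(19.39 + 21.13)/2] = 1.74/20.26 ≈ 0.0859.
Arc elasticity E = %ΔQ/%Δp ≈ -0.2406/0.0859 ≈ -2.801.
|E| > 1: demand is elastic over this range.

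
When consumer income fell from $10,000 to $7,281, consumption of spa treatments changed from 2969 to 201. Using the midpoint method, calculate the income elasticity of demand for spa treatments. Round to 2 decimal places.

5.55

%ΔQ = (201 − 2969)/[(2969+201)/2] = -2768/1585 ≈ -1.7464.
%ΔY = (7,281 − 10,000)/[(10,000+7,281)/2] = -2719/8640.5 ≈ -0.3147.
E_I = %ΔQ/%ΔY ≈ 5.55.
E_I > 1: normal good (luxury).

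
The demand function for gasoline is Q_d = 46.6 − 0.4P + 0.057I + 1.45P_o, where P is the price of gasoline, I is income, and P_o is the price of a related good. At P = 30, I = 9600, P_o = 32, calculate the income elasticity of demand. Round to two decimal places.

0.87

Q_d = 46.6 − 0.4(30) + 0.057(9600) + 1.45(32) = 46.6 − 12 + 547.2 + 46.4 = 628.2.
∂Q_d/∂I = +0.057, so E_I = 0.057·(9600/628.2) ≈ 0.87.
E_I ∈ (0,1): normal good (necessity).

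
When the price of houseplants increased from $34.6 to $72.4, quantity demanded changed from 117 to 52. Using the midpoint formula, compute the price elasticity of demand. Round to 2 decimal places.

%ΔQ = (52 − 117)/[(117 + 52)/2] = -65/84.5 ≈ -0.7692.
%ΔP = (72.4 − 34.6)/[(34.6 + 72.4)/2] = 37.8/53.5 ≈ 0.7065.
Arc elasticity E = %ΔQ/%ΔP ≈ -0.7692/0.7065 ≈ -1.09.
|E| > 1: demand is elastic over this range.

-1.09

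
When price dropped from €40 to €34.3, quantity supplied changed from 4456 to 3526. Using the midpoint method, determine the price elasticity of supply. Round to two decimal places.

1.52

%Δq = (3526 − 4456)/[(4456 + 3526)/2] = -930/3991 ≈ -0.2330.
%ΔP = (34.3 − 40)/[(40 + 34.3)/2] = -5.7/37.15 ≈ -0.1534.
Arc elasticity E = %Δq/%ΔP ≈ -0.2330/-0.1534 ≈ 1.52.
|E| > 1: supply is elastic over this range.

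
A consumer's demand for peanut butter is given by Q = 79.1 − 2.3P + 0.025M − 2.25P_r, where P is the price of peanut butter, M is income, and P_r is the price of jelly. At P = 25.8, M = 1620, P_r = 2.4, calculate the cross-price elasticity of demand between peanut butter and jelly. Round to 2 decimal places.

-0.10

At the given point, Q = 79.1 − 2.3(25.8) + 0.025(1620) − 2.25(2.4) = 79.1 − 59.34 + 40.5 − 5.4 = 54.86.
∂Q/∂P_r = −2.25, so E_xy = -2.25·(2.4/54.86) ≈ -0.10.
E_xy < 0: the goods are complements.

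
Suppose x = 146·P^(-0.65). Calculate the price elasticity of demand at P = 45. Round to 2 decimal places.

-0.65

For a Cobb–Douglas (constant-elasticity) form x = A·P^α·…, the elasticity with respect to P equals the exponent α at every point.
Here the exponent on P is -0.65, so the price elasticity of demand is -0.65.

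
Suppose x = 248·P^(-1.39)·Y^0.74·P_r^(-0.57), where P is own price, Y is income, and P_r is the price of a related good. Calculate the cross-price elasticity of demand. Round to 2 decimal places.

For a Cobb–Douglas (constant-elasticity) form x = A·P_r^α·…, the elasticity with respect to P_r equals the exponent α at every point.
Here the exponent on P_r is -0.57, so the cross-price elasticity of demand is -0.57.

-0.57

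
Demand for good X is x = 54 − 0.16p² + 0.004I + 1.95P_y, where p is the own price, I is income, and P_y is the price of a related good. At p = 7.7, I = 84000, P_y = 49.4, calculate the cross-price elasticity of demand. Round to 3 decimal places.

Substituting, x = 54 − 0.16(7.7)² + 0.004(84000) + 1.95(49.4) = 54 − 9.4864 + 336 + 96.33 = 476.8436.
∂x/∂P_y = +1.95, so E_xy = 1.95·(49.4/476.8436) ≈ 0.202.
E_xy > 0: the goods are substitutes.

0.202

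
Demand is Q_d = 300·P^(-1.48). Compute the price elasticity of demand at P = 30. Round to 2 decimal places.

For a Cobb–Douglas (constant-elasticity) form Q_d = A·P^α·…, the elasticity with respect to P equals the exponent α at every point.
Here the exponent on P is -1.48, so the price elasticity of demand is -1.48.

-1.48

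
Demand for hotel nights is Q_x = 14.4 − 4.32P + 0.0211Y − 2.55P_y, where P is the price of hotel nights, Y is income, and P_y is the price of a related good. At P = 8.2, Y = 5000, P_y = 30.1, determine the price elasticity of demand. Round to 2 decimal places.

-4.59

Evaluating quantity at (P, Y, P_y) gives Q_x = 14.4 − 4.32(8.2) + 0.0211(5000) − 2.55(30.1) = 14.4 − 35.424 + 105.5 − 76.755 = 7.721.
∂Q_x/∂P = −4.32, so E_p = (−4.32)·(8.2/7.721) ≈ -4.59.
|E_p| > 1: demand is elastic.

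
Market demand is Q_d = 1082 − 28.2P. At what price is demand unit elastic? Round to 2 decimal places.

For linear demand Q_d = a − bP, E = −bP/(a − bP). |E| = 1 ⇒ bP = a − bP ⇒ P = a/(2b).
P = 1082/(2·28.2) ≈ 19.18.

19.18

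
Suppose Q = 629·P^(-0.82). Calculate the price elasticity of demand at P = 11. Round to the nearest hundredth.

For a Cobb–Douglas (constant-elasticity) form Q = A·P^α·…, the elasticity with respect to P equals the exponent α at every point.
Here the exponent on P is -0.82, so the price elasticity of demand is -0.82.

-0.82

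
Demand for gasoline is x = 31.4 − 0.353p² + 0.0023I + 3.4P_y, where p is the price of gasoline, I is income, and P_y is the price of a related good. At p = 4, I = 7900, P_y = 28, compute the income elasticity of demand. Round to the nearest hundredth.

x = 31.4 − 0.353(4)² + 0.0023(7900) + 3.4(28) = 31.4 − 5.648 + 18.17 + 95.2 = 139.122.
∂x/∂I = +0.0023, so E_I = 0.0023·(7900/139.122) ≈ 0.13.
E_I ∈ (0,1): normal good (necessity).

0.13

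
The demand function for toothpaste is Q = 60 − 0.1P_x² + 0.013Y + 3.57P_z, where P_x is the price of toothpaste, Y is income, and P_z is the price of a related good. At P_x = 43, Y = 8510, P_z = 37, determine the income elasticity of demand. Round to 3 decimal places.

Q = 60 − 0.1(43)² + 0.013(8510) + 3.57(37) = 60 − 184.9 + 110.63 + 132.09 = 117.82.
∂Q/∂Y = +0.013, so E_I = 0.013·(8510/117.82) ≈ 0.939.
E_I ∈ (0,1): normal good (necessity).

0.939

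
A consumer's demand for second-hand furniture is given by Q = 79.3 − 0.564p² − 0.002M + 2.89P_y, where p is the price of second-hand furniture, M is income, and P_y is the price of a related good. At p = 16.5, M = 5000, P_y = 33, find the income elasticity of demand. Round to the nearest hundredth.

First evaluate Q: 79.3 − 0.564(16.5)² − 0.002(5000) + 2.89(33) = 79.3 − 153.549 − 10 + 95.37 = 11.121.
∂Q/∂M = −0.002, so E_I = -0.002·(5000/11.121) ≈ -0.90.
E_I < 0: inferior good.

-0.90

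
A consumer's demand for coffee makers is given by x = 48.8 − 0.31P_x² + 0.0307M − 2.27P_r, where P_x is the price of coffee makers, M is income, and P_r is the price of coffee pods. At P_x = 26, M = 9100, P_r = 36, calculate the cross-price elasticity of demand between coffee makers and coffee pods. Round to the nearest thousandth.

-2.215

At the given point, x = 48.8 − 0.31(26)² + 0.0307(9100) − 2.27(36) = 48.8 − 209.56 + 279.37 − 81.72 = 36.89.
∂x/∂P_r = −2.27, so E_xy = -2.27·(36/36.89) ≈ -2.215.
E_xy < 0: the goods are complements.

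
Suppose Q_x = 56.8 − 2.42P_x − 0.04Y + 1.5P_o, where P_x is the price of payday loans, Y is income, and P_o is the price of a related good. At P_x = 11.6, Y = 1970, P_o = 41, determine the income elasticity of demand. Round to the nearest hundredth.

Q_x = 56.8 − 2.42(11.6) − 0.04(1970) + 1.5(41) = 56.8 − 28.072 − 78.8 + 61.5 = 11.428.
∂Q_x/∂Y = −0.04, so E_I = -0.04·(1970/11.428) ≈ -6.90.
E_I < 0: inferior good.

-6.90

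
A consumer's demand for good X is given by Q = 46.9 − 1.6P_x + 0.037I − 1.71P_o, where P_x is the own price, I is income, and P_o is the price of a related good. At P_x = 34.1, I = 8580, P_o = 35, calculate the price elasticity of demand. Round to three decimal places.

-0.218

Substituting, Q = 46.9 − 1.6(34.1) + 0.037(8580) − 1.71(35) = 46.9 − 54.56 + 317.46 − 59.85 = 249.95.
∂Q/∂P_x = −1.6, so E_p = (−1.6)·(34.1/249.95) ≈ -0.218.
|E_p| < 1: demand is inelastic.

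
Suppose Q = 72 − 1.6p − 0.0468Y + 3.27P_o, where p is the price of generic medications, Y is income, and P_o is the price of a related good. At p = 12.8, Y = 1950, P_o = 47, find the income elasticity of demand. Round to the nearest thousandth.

Q = 72 − 1.6(12.8) − 0.0468(1950) + 3.27(47) = 72 − 20.48 − 91.26 + 153.69 = 113.95.
∂Q/∂Y = −0.0468, so E_I = -0.0468·(1950/113.95) ≈ -0.801.
E_I < 0: inferior good.

-0.801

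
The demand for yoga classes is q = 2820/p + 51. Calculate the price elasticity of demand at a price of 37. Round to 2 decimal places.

-0.60

At p = 37, q = 127.2162.
dq/dp = −2820/p² = −2.0599.
Point elasticity E = (dq/dp)·(p/q) = -2.0599 × 37/127.2162 ≈ -0.60.
|E| < 1, so demand is inelastic at this price.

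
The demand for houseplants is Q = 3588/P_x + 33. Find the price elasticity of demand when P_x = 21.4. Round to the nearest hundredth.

-0.84

At P_x = 21.4, Q = 200.6636.
dQ/dP_x = −3588/P_x² = −7.8347.
Point elasticity E = (dQ/dP_x)·(P_x/Q) = -7.8347 × 21.4/200.6636 ≈ -0.84.
|E| < 1, so demand is inelastic at this price.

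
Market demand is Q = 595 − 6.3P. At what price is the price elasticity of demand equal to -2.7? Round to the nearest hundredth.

Set −bP/(a − bP) = −2.7 ⇒ bP = 2.7(a − bP) ⇒ bP(1+2.7) = 2.7·a.
P = 2.7·595/(6.3·3.7) ≈ 68.92.

68.92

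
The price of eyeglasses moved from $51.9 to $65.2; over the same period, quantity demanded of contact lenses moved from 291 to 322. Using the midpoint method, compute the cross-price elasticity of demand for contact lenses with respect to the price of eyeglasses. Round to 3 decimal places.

%ΔQ_x = (322 − 291)/[(291+322)/2] = 31/306.5 ≈ 0.1011.
%ΔP_y = (65.2 − 51.9)/[(51.9+65.2)/2] ≈ 0.2272.
E_xy = 0.1011/0.2272 ≈ 0.445.
E_xy > 0, so contact lenses and eyeglasses are substitutes.

0.445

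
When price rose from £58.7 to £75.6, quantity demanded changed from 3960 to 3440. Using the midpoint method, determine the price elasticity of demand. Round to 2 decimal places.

%ΔQ = (3440 − 3960)/[(3960 + 3440)/2] = -520/3700 ≈ -0.1405.
%ΔP = (75.6 − 58.7)/[(58.7 + 75.6)/2] = 16.9/67.15 ≈ 0.2517.
Arc elasticity E = %ΔQ/%ΔP ≈ -0.1405/0.2517 ≈ -0.56.
|E| < 1: demand is inelastic over this range.

-0.56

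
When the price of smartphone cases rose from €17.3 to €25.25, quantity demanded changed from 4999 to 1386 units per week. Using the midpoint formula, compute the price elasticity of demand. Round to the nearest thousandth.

%Δq = (1386 − 4999)/[(4999 + 1386)/2] = -3613/3192.5 ≈ -1.1317.
%ΔP = (25.25 − 17.3)/[(17.3 + 25.25)/2] = 7.95/21.275 ≈ 0.3737.
Arc elasticity E = %Δq/%ΔP ≈ -1.1317/0.3737 ≈ -3.029.
|E| > 1: demand is elastic over this range.

-3.029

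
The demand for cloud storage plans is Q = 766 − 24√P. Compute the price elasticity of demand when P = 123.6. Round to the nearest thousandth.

-0.267

At P = 123.6, Q = 499.1787.
dQ/dP = −24/(2√P) = −24/(2·11.1176).
Point elasticity E = (dQ/dP)·(P/Q) = -1.0794 × 123.6/499.1787 ≈ -0.267.
|E| < 1, so demand is inelastic at this price.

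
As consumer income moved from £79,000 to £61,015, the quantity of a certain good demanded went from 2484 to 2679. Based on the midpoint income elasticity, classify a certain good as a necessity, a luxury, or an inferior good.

inferior

%ΔQ = (2679 − 2484)/[(2484+2679)/2] = 195/2581.5 ≈ 0.0755.
%ΔM = (61,015 − 79,000)/[(79,000+61,015)/2] = -17985/70007.5 ≈ -0.2569.
E_I = %ΔQ/%ΔM ≈ -0.294.
E_I < 0: inferior good.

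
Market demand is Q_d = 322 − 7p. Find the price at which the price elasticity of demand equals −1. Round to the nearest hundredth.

For linear demand Q_d = a − bp, E = −bp/(a − bp). |E| = 1 ⇒ bp = a − bp ⇒ p = a/(2b).
p = 322/(2·7) = 23.00.

23.00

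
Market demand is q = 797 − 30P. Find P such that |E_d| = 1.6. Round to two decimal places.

16.35

Set −bP/(a − bP) = −1.6 ⇒ bP = 1.6(a − bP) ⇒ bP(1+1.6) = 1.6·a.
P = 1.6·797/(30·2.6) ≈ 16.35.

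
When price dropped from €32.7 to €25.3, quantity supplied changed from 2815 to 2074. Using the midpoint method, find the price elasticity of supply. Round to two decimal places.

1.19

%Δq = (2074 − 2815)/[(2815 + 2074)/2] = -741/2444.5 ≈ -0.3031.
%ΔP = (25.3 − 32.7)/[(32.7 + 25.3)/2] = -7.4/29 ≈ -0.2552.
Arc elasticity E = %Δq/%ΔP ≈ -0.3031/-0.2552 ≈ 1.19.
|E| > 1: supply is elastic over this range.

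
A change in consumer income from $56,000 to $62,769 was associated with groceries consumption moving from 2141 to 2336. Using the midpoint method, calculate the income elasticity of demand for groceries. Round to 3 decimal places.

%ΔQ = (2336 − 2141)/[(2141+2336)/2] = 195/2238.5 ≈ 0.0871.
%ΔM = (62,769 − 56,000)/[(56,000+62,769)/2] = 6769/59384.5 ≈ 0.1140.
E_I = %ΔQ/%ΔM ≈ 0.764.
E_I ∈ (0,1): normal good (necessity).

0.764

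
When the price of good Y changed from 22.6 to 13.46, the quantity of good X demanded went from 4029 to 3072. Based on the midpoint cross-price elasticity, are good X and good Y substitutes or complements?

%ΔQ_x = (3072 − 4029)/[(4029+3072)/2] = -957/3550.5 ≈ -0.2695.
%ΔP_y = (13.46 − 22.6)/[(22.6+13.46)/2] ≈ -0.5069.
E_xy = -0.2695/-0.5069 ≈ 0.532.
E_xy > 0, so the goods are substitutes.

substitutes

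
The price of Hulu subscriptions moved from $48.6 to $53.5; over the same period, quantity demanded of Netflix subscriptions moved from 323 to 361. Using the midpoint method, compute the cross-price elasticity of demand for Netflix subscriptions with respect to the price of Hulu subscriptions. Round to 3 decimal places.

%ΔQ_x = (361 − 323)/[(323+361)/2] = 38/342 ≈ 0.1111.
%ΔP_y = (53.5 − 48.6)/[(48.6+53.5)/2] ≈ 0.0960.
E_xy = 0.1111/0.0960 ≈ 1.158.
E_xy > 0, so Netflix subscriptions and Hulu subscriptions are substitutes.

1.158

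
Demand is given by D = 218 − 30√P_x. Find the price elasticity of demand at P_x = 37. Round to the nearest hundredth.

At P_x = 37, D = 35.5171.
dD/dP_x = −30/(2√P_x) = −30/(2·6.0828).
Point elasticity E = (dD/dP_x)·(P_x/D) = -2.466 × 37/35.5171 ≈ -2.57.
|E| > 1, so demand is elastic at this price.

-2.57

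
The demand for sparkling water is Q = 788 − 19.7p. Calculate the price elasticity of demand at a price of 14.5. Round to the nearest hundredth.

At p = 14.5, Q = 502.35.
dQ/dp = −19.7.
Point elasticity E = (dQ/dp)·(p/Q) = -19.7 × 14.5/502.35 ≈ -0.57.
|E| < 1, so demand is inelastic at this price.

-0.57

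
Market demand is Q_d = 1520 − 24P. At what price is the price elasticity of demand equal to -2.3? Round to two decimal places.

44.14

Set −bP/(a − bP) = −2.3 ⇒ bP = 2.3(a − bP) ⇒ bP(1+2.3) = 2.3·a.
P = 2.3·1520/(24·3.3) ≈ 44.14.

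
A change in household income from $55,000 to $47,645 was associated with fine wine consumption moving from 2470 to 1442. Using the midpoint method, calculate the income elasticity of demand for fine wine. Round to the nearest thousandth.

3.667

%ΔQ = (1442 − 2470)/[(2470+1442)/2] = -1028/1956 ≈ -0.5256.
%ΔI = (47,645 − 55,000)/[(55,000+47,645)/2] = -7355/51322.5 ≈ -0.1433.
E_I = %ΔQ/%ΔI ≈ 3.667.
E_I > 1: normal good (luxury).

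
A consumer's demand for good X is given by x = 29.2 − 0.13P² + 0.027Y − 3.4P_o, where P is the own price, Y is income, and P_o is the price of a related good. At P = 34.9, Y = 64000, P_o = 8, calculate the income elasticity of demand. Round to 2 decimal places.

x = 29.2 − 0.13(34.9)² + 0.027(64000) − 3.4(8) = 29.2 − 158.3413 + 1728 − 27.2 = 1571.6587.
∂x/∂Y = +0.027, so E_I = 0.027·(64000/1571.6587) ≈ 1.10.
E_I > 1: normal good (luxury).

1.10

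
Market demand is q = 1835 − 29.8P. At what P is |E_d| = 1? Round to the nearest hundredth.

30.79

For linear demand q = a − bP, E = −bP/(a − bP). |E| = 1 ⇒ bP = a − bP ⇒ P = a/(2b).
P = 1835/(2·29.8) ≈ 30.79.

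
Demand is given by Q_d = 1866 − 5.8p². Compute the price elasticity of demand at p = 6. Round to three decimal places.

At p = 6, Q_d = 1657.2.
dQ_d/dp = −2·5.8·p = −69.6.
Point elasticity E = (dQ_d/dp)·(p/Q_d) = -69.6 × 6/1657.2 ≈ -0.252.
|E| < 1, so demand is inelastic at this price.

-0.252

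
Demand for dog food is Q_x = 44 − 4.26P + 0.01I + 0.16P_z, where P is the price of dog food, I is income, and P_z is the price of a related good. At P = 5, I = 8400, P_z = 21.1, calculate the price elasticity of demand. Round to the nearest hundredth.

First evaluate Q_x: 44 − 4.26(5) + 0.01(8400) + 0.16(21.1) = 44 − 21.3 + 84 + 3.376 = 110.076.
∂Q_x/∂P = −4.26, so E_p = (−4.26)·(5/110.076) ≈ -0.19.
|E_p| < 1: demand is inelastic.

-0.19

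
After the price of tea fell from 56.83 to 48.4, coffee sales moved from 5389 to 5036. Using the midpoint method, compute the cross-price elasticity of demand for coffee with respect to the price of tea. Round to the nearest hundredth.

0.42

%ΔQ_x = (5036 − 5389)/[(5389+5036)/2] = -353/5212.5 ≈ -0.0677.
%ΔP_y = (48.4 − 56.83)/[(56.83+48.4)/2] ≈ -0.1602.
E_xy = -0.0677/-0.1602 ≈ 0.42.
E_xy > 0, so coffee and tea are substitutes.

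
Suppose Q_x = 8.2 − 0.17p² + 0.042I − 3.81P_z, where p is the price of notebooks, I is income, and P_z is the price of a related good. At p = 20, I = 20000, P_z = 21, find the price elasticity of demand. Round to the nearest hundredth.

-0.19

Q_x = 8.2 − 0.17(20)² + 0.042(20000) − 3.81(21) = 8.2 − 68 + 840 − 80.01 = 700.19.
∂Q_x/∂p = −2·0.17·p = -6.8, so E_p = -6.8·(20/700.19) ≈ -0.19.
|E_p| < 1: demand is inelastic.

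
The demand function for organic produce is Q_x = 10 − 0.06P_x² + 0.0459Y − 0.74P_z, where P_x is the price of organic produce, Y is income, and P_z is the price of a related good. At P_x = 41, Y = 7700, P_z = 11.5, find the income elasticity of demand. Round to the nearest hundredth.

Evaluating quantity at (P_x, Y, P_z) gives Q_x = 10 − 0.06(41)² + 0.0459(7700) − 0.74(11.5) = 10 − 100.86 + 353.43 − 8.51 = 254.06.
∂Q_x/∂Y = +0.0459, so E_I = 0.0459·(7700/254.06) ≈ 1.39.
E_I > 1: normal good (luxury).

1.39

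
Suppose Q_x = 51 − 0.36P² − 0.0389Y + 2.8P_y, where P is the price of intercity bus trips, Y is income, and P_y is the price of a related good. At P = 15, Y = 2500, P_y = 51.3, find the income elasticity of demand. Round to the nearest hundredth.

Q_x = 51 − 0.36(15)² − 0.0389(2500) + 2.8(51.3) = 51 − 81 − 97.25 + 143.64 = 16.39.
∂Q_x/∂Y = −0.0389, so E_I = -0.0389·(2500/16.39) ≈ -5.93.
E_I < 0: inferior good.

-5.93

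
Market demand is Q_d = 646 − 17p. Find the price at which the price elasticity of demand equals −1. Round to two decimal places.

For linear demand Q_d = a − bp, E = −bp/(a − bp). |E| = 1 ⇒ bp = a − bp ⇒ p = a/(2b).
p = 646/(2·17) = 19.00.

19.00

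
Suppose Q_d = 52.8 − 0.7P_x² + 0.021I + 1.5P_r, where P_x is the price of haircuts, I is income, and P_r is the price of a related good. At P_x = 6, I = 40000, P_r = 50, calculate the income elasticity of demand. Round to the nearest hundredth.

0.89

Evaluating quantity at (P_x, I, P_r) gives Q_d = 52.8 − 0.7(6)² + 0.021(40000) + 1.5(50) = 52.8 − 25.2 + 840 + 75 = 942.6.
∂Q_d/∂I = +0.021, so E_I = 0.021·(40000/942.6) ≈ 0.89.
E_I ∈ (0,1): normal good (necessity).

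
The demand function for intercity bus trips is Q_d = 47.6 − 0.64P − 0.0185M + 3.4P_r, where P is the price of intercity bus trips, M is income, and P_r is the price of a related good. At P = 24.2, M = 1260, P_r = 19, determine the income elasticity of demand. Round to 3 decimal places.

First evaluate Q_d: 47.6 − 0.64(24.2) − 0.0185(1260) + 3.4(19) = 47.6 − 15.488 − 23.31 + 64.6 = 73.402.
∂Q_d/∂M = −0.0185, so E_I = -0.0185·(1260/73.402) ≈ -0.318.
E_I < 0: inferior good.

-0.318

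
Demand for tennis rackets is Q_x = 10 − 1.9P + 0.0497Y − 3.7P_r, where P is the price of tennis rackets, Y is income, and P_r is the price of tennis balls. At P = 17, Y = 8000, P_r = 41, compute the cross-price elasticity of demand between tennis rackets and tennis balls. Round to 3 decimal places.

First evaluate Q_x: 10 − 1.9(17) + 0.0497(8000) − 3.7(41) = 10 − 32.3 + 397.6 − 151.7 = 223.6.
∂Q_x/∂P_r = −3.7, so E_xy = -3.7·(41/223.6) ≈ -0.678.
E_xy < 0: the goods are complements.

-0.678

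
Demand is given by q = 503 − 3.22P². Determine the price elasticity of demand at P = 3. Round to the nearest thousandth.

At P = 3, q = 474.02.
dq/dP = −2·3.22·P = −19.32.
Point elasticity E = (dq/dP)·(P/q) = -19.32 × 3/474.02 ≈ -0.122.
|E| < 1, so demand is inelastic at this price.

-0.122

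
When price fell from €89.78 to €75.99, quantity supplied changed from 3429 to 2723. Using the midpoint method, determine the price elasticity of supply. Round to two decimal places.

1.38

%ΔQ = (2723 − 3429)/[(3429 + 2723)/2] = -706/3076 ≈ -0.2295.
%Δp = (75.99 − 89.78)/[(89.78 + 75.99)/2] = -13.79/82.885 ≈ -0.1664.
Arc elasticity E = %ΔQ/%Δp ≈ -0.2295/-0.1664 ≈ 1.38.
|E| > 1: supply is elastic over this range.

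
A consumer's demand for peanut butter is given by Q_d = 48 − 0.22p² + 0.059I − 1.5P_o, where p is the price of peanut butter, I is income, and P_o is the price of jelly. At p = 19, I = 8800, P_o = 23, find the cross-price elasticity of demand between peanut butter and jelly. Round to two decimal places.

-0.08

First evaluate Q_d: 48 − 0.22(19)² + 0.059(8800) − 1.5(23) = 48 − 79.42 + 519.2 − 34.5 = 453.28.
∂Q_d/∂P_o = −1.5, so E_xy = -1.5·(23/453.28) ≈ -0.08.
E_xy < 0: the goods are complements.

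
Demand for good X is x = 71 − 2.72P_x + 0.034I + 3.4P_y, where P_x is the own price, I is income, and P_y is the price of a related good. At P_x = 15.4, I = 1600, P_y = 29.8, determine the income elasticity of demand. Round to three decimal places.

First evaluate x: 71 − 2.72(15.4) + 0.034(1600) + 3.4(29.8) = 71 − 41.888 + 54.4 + 101.32 = 184.832.
∂x/∂I = +0.034, so E_I = 0.034·(1600/184.832) ≈ 0.294.
E_I ∈ (0,1): normal good (necessity).

0.294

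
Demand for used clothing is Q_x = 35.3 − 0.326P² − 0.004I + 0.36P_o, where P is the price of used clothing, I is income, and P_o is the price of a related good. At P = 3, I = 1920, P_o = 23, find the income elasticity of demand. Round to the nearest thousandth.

-0.233

Evaluating quantity at (P, I, P_o) gives Q_x = 35.3 − 0.326(3)² − 0.004(1920) + 0.36(23) = 35.3 − 2.934 − 7.68 + 8.28 = 32.966.
∂Q_x/∂I = −0.004, so E_I = -0.004·(1920/32.966) ≈ -0.233.
E_I < 0: inferior good.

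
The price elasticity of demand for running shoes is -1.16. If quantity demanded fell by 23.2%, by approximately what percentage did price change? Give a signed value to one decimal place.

%ΔQ ≈ E × %ΔP ⇒ %ΔP = %ΔQ / E = (-23.2%)/(-1.16) = 20.0%.

20.0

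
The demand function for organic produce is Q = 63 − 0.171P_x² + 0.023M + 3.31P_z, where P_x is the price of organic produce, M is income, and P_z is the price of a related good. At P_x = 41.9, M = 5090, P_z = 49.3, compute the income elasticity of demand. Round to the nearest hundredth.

Q = 63 − 0.171(41.9)² + 0.023(5090) + 3.31(49.3) = 63 − 300.2093 + 117.07 + 163.183 = 43.0437.
∂Q/∂M = +0.023, so E_I = 0.023·(5090/43.0437) ≈ 2.72.
E_I > 1: normal good (luxury).

2.72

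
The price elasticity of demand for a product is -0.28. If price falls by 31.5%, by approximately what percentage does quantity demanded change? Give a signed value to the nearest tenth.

8.8

%ΔQ ≈ E × %ΔP = (-0.28) × (-31.5%) ≈ 8.8%.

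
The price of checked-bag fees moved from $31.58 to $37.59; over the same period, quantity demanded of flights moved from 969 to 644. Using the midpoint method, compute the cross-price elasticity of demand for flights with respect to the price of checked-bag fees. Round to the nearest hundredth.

-2.32

%ΔQ_x = (644 − 969)/[(969+644)/2] = -325/806.5 ≈ -0.4030.
%ΔP_y = (37.59 − 31.58)/[(31.58+37.59)/2] ≈ 0.1738.
E_xy = -0.4030/0.1738 ≈ -2.32.
E_xy < 0, so flights and checked-bag fees are complements.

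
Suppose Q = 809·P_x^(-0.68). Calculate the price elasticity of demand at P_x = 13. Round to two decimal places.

-0.68

For a Cobb–Douglas (constant-elasticity) form Q = A·P_x^α·…, the elasticity with respect to P_x equals the exponent α at every point.
Here the exponent on P_x is -0.68, so the price elasticity of demand is -0.68.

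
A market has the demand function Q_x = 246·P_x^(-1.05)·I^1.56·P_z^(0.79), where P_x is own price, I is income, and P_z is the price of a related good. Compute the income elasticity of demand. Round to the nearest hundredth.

For a Cobb–Douglas (constant-elasticity) form Q_x = A·I^α·…, the elasticity with respect to I equals the exponent α at every point.
Here the exponent on I is 1.56, so the income elasticity of demand is 1.56.

1.56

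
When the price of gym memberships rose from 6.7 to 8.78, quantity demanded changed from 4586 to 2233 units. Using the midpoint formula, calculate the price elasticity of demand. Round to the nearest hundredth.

%ΔQ = (2233 − 4586)/[(4586 + 2233)/2] = -2353/3409.5 ≈ -0.6901.
%ΔP = (8.78 − 6.7)/[(6.7 + 8.78)/2] = 2.08/7.74 ≈ 0.2687.
Arc elasticity E = %ΔQ/%ΔP ≈ -0.6901/0.2687 ≈ -2.57.
|E| > 1: demand is elastic over this range.

-2.57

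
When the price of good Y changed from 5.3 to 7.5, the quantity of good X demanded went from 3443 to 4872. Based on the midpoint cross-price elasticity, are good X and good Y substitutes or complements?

substitutes

%ΔQ_x = (4872 − 3443)/[(3443+4872)/2] = 1429/4157.5 ≈ 0.3437.
%ΔP_y = (7.5 − 5.3)/[(5.3+7.5)/2] ≈ 0.3438.
E_xy = 0.3437/0.3438 ≈ 1.000.
E_xy > 0, so the goods are substitutes.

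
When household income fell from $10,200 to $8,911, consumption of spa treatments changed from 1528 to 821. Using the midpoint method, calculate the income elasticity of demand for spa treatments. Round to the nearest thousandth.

4.462

%ΔQ = (821 − 1528)/[(1528+821)/2] = -707/1174.5 ≈ -0.6020.
%ΔI = (8,911 − 10,200)/[(10,200+8,911)/2] = -1289/9555.5 ≈ -0.1349.
E_I = %ΔQ/%ΔI ≈ 4.462.
E_I > 1: normal good (luxury).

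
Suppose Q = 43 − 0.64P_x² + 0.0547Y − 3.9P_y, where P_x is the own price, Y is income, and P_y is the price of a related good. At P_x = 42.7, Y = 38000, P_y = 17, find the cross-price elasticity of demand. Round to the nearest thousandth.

-0.075

First evaluate Q: 43 − 0.64(42.7)² + 0.0547(38000) − 3.9(17) = 43 − 1166.9056 + 2078.6 − 66.3 = 888.3944.
∂Q/∂P_y = −3.9, so E_xy = -3.9·(17/888.3944) ≈ -0.075.
E_xy < 0: the goods are complements.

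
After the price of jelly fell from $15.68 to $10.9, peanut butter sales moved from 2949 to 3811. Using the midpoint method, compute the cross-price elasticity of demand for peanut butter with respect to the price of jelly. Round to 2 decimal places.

-0.71

%ΔQ_x = (3811 − 2949)/[(2949+3811)/2] = 862/3380 ≈ 0.2550.
%ΔP_y = (10.9 − 15.68)/[(15.68+10.9)/2] ≈ -0.3597.
E_xy = 0.2550/-0.3597 ≈ -0.71.
E_xy < 0, so peanut butter and jelly are complements.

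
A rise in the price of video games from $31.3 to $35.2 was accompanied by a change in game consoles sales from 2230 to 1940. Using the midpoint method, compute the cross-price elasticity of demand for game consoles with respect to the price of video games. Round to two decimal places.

-1.19

%ΔQ_x = (1940 − 2230)/[(2230+1940)/2] = -290/2085 ≈ -0.1391.
%ΔP_y = (35.2 − 31.3)/[(31.3+35.2)/2] ≈ 0.1173.
E_xy = -0.1391/0.1173 ≈ -1.19.
E_xy < 0, so game consoles and video games are complements.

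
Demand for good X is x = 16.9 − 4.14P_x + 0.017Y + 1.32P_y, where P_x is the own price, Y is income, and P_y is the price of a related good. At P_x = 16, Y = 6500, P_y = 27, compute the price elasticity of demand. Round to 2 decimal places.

-0.68

x = 16.9 − 4.14(16) + 0.017(6500) + 1.32(27) = 16.9 − 66.24 + 110.5 + 35.64 = 96.8.
∂x/∂P_x = −4.14, so E_p = (−4.14)·(16/96.8) ≈ -0.68.
|E_p| < 1: demand is inelastic.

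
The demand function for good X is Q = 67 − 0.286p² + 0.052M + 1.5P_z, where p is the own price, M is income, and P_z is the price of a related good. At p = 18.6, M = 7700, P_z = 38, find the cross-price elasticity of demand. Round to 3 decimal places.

Substituting, Q = 67 − 0.286(18.6)² + 0.052(7700) + 1.5(38) = 67 − 98.9446 + 400.4 + 57 = 425.4554.
∂Q/∂P_z = +1.5, so E_xy = 1.5·(38/425.4554) ≈ 0.134.
E_xy > 0: the goods are substitutes.

0.134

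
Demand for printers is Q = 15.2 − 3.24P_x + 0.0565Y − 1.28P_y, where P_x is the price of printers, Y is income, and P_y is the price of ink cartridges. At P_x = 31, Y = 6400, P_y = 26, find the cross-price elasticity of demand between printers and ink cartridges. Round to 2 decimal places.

Evaluating quantity at (P_x, Y, P_y) gives Q = 15.2 − 3.24(31) + 0.0565(6400) − 1.28(26) = 15.2 − 100.44 + 361.6 − 33.28 = 243.08.
∂Q/∂P_y = −1.28, so E_xy = -1.28·(26/243.08) ≈ -0.14.
E_xy < 0: the goods are complements.

-0.14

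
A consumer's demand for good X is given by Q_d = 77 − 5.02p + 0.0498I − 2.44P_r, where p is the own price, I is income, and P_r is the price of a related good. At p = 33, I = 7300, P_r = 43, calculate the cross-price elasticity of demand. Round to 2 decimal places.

At the given point, Q_d = 77 − 5.02(33) + 0.0498(7300) − 2.44(43) = 77 − 165.66 + 363.54 − 104.92 = 169.96.
∂Q_d/∂P_r = −2.44, so E_xy = -2.44·(43/169.96) ≈ -0.62.
E_xy < 0: the goods are complements.

-0.62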